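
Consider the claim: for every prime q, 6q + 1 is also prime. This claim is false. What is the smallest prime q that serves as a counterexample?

Check each prime q in order until 6q + 1 is not prime.
The first 7 eligible values, up to q = 17, all satisfy the conclusion.
q = 19: 6q + 1 = 115 = 5 × 23, not prime.

q = 19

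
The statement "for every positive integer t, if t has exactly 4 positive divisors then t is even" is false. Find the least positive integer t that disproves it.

t = 15

t = 6: divisors of 6: 1, 2, 3, 6; 6 is even.
t = 8: divisors of 8: 1, 2, 4, 8; 8 is even.
t = 10: divisors of 10: 1, 2, 5, 10; 10 is even.
t = 14: divisors of 14: 1, 2, 7, 14; 14 is even.
t = 15: divisors of 15: 1, 3, 5, 15; 15 is odd.
Hence t = 15 is a counterexample.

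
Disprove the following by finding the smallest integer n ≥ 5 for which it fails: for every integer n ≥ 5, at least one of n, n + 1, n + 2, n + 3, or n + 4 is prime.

n = 24

For n = 5, 6, 7, 8, …, 21, 22, 23 the conclusion holds.
n = 24: 24 = 2 × 12; 25 = 5 × 5; 26 = 2 × 13; 27 = 3 × 9; 28 = 2 × 14 — all composite.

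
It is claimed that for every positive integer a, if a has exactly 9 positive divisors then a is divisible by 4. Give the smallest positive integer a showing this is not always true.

Check each positive integer a in order until a has exactly 9 positive divisors but a is not divisible by 4.
a = 36: τ(36) = 9; 36 mod 4 = 0.
a = 100: τ(100) = 9; 100 mod 4 = 0.
a = 196: τ(196) = 9; 196 mod 4 = 0.
a = 225: τ(225) = 9; 225 mod 4 = 1.
Hence a = 225 is a counterexample.

a = 225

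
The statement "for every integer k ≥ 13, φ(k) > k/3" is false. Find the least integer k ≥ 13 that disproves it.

A counterexample is any integer k ≥ 13 such that the claim fails; we check each in order.
k = 13: φ(13) = 12 and 13/3 = 13/3, so φ(13) > 13/3.
k = 14: φ(14) = 6 and 14/3 = 14/3, so φ(14) > 14/3.
k = 15: φ(15) = 8 and 15/3 = 5, so φ(15) > 15/3.
k = 16: φ(16) = 8 and 16/3 = 16/3, so φ(16) > 16/3.
k = 17: φ(17) = 16 and 17/3 = 17/3, so φ(17) > 17/3.
k = 18: φ(18) = 6 and 18/3 = 6, so φ(18) ≤ 18/3.

k = 18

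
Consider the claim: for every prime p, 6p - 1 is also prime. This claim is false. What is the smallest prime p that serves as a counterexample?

p = 11

A counterexample is any prime p such that 6p - 1 is not prime; we check each in order.
The first 4 eligible values, up to p = 7, all satisfy the conclusion.
p = 11: 6p - 1 = 65 = 5 × 13, not prime.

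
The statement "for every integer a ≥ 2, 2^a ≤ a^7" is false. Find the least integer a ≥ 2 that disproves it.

Check each integer a ≥ 2 in order until 2^a > a^7.
For a = 2, 3, 4, 5, …, 34, 35, 36 the conclusion holds.
a = 37: 2^a = 137438953472 and a^7 = 94931877133, so 137438953472 > 94931877133.

a = 37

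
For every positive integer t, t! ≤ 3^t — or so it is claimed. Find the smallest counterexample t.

t = 7

Check each positive integer t in order until t! > 3^t.
t = 1: t! = 1 and 3^t = 3, so 1 ≤ 3.
t = 2: t! = 2 and 3^t = 9, so 2 ≤ 9.
t = 3: t! = 6 and 3^t = 27, so 6 ≤ 27.
t = 4: t! = 24 and 3^t = 81, so 24 ≤ 81.
t = 5: t! = 120 and 3^t = 243, so 120 ≤ 243.
t = 6: t! = 720 and 3^t = 729, so 720 ≤ 729.
t = 7: t! = 5040 and 3^t = 2187, so 5040 > 2187.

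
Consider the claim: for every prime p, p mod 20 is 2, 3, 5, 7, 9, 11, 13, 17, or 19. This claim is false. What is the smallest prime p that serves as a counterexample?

p = 41

A counterexample is any prime p such that the claim fails; we check each in order.
The first 12 eligible values, up to p = 37, all satisfy the conclusion.
p = 41: 41 mod 20 = 1 — not in {2, 3, 5, 7, 9, 11, 13, 17, 19}.
Thus p = 41 disproves the claim, and no smaller p works.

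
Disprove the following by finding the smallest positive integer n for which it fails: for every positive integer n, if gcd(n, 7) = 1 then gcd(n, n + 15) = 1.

n = 3

A counterexample is any positive integer n such that gcd(n, 7) = 1 but gcd(n, n + 15) > 1; we check each in order.
For n = 1, 2 the conclusion holds.
n = 3: gcd(3, 18) = 3.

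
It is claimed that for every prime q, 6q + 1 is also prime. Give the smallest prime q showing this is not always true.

q = 19

Check each prime q in order until 6q + 1 is not prime.
The first 7 eligible values, up to q = 17, all satisfy the conclusion.
q = 19: 6q + 1 = 115 = 5 × 23, not prime.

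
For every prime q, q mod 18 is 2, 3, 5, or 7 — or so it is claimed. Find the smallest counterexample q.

A counterexample is any prime q such that the claim fails; we check each in order.
The first 4 eligible values, up to q = 7, all satisfy the conclusion.
q = 11: 11 mod 18 = 11 — not in {2, 3, 5, 7}.

q = 11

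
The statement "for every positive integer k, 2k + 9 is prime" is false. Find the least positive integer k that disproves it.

k = 3

k = 1: 2k + 9 = 11, prime.
k = 2: 2k + 9 = 13, prime.
k = 3: 2k + 9 = 15 = 3 × 5, composite.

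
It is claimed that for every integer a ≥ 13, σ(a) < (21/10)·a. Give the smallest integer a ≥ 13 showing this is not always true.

For a = 13, 14, 15, 16, 17 the conclusion holds.
a = 18: σ(18) = 39; 39 ≥ 189/5.

a = 18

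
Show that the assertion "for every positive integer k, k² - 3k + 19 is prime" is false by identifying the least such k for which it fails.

k = 18

We need the least positive integer k for which k² - 3k + 19 is not prime.
The first 17 eligible values, up to k = 17, all satisfy the conclusion.
k = 18: k² - 3k + 19 = 289 = 17 × 17, composite.
Hence k = 18 is a counterexample.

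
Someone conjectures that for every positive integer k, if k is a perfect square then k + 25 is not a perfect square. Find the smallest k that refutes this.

k = 144

Check each positive integer k in order until k is a perfect square but k + 25 is a perfect square.
For k = 1, 4, 9, 16, …, 81, 100, 121 the conclusion holds.
k = 144: 144 = 12² and 144 + 25 = 169 = 13².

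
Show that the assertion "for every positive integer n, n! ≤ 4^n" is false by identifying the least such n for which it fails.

n = 9

For n = 1, 2, 3, 4, 5, 6, 7, 8 the conclusion holds.
n = 9: n! = 362880 and 4^n = 262144, so 362880 > 262144.
So n = 9 is the smallest counterexample.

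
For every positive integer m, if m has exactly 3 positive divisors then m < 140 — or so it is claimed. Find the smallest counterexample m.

m = 169

Check each positive integer m in order until m has exactly 3 positive divisors but the claim fails.
m = 4: τ(4) = 3; 4 < 140.
m = 9: τ(9) = 3; 9 < 140.
m = 25: τ(25) = 3; 25 < 140.
m = 49: τ(49) = 3; 49 < 140.
m = 121: τ(121) = 3; 121 < 140.
m = 169: τ(169) = 3; 169 ≥ 140.
Hence m = 169 is a counterexample.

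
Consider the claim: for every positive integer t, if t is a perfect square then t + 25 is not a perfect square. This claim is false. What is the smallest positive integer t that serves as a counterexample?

t = 144

A counterexample is any positive integer t such that t is a perfect square but t + 25 is a perfect square; we check each in order.
For t = 1, 4, 9, 16, …, 81, 100, 121 the conclusion holds.
t = 144: 144 = 12² and 144 + 25 = 169 = 13².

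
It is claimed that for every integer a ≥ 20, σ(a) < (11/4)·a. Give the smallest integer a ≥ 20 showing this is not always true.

a = 60

For a = 20, 21, 22, 23, …, 57, 58, 59 the conclusion holds.
a = 60: σ(60) = 168; 168 ≥ 165.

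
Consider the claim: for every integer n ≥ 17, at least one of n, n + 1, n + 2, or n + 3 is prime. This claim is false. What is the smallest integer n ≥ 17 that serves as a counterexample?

n = 24

We need the least integer n ≥ 17 for which n, n + 1, n + 2, n + 3 are all composite.
For n = 17, 18, 19, 20, 21, 22, 23 the conclusion holds.
n = 24: 24 = 2 × 12; 25 = 5 × 5; 26 = 2 × 13; 27 = 3 × 9 — all composite.
So n = 24 is the smallest counterexample.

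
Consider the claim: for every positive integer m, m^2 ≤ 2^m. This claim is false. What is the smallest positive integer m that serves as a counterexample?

We need the least positive integer m for which m^2 > 2^m.
For m = 1, 2 the conclusion holds.
m = 3: m^2 = 9 and 2^m = 8, so 9 > 8.

m = 3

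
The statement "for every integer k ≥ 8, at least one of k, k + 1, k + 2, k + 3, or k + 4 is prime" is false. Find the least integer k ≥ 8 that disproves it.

k = 24

For k = 8, 9, 10, 11, …, 21, 22, 23 the conclusion holds.
k = 24: 24 = 2 × 12; 25 = 5 × 5; 26 = 2 × 13; 27 = 3 × 9; 28 = 2 × 14 — all composite.
Thus k = 24 disproves the claim, and no smaller k works.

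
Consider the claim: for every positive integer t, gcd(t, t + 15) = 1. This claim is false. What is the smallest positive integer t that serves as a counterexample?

t = 3

We need the least positive integer t for which gcd(t, t + 15) > 1.
t = 1: gcd(1, 16) = 1.
t = 2: gcd(2, 17) = 1.
t = 3: gcd(3, 18) = 3.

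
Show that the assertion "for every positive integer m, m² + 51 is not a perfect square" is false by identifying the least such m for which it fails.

We need the least positive integer m for which m² + 51 is a perfect square.
For m = 1, 2, 3, 4, 5, 6 the conclusion holds.
m = 7: 7² + 51 = 100 = 10², a perfect square.
Hence m = 7 is a counterexample.

m = 7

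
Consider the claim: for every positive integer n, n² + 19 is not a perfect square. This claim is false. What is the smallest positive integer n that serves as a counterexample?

A counterexample is any positive integer n such that n² + 19 is a perfect square; we check each in order.
For n = 1, 2, 3, 4, 5, 6, 7, 8 the conclusion holds.
n = 9: 9² + 19 = 100 = 10², a perfect square.
So n = 9 is the smallest counterexample.

n = 9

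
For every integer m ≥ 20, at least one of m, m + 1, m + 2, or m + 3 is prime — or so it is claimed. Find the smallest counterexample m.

We need the least integer m ≥ 20 for which m, m + 1, m + 2, m + 3 are all composite.
For m = 20, 21, 22, 23 the conclusion holds.
m = 24: 24 = 2 × 12; 25 = 5 × 5; 26 = 2 × 13; 27 = 3 × 9 — all composite.

m = 24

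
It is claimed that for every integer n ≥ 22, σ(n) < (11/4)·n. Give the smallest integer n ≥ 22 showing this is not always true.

n = 60

A counterexample is any integer n ≥ 22 such that the claim fails; we check each in order.
For n = 22, 23, 24, 25, …, 57, 58, 59 the conclusion holds.
n = 60: σ(60) = 168; 168 ≥ 165.
So n = 60 is the smallest counterexample.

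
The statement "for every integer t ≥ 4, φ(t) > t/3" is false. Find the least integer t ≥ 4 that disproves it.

t = 6

Check each integer t ≥ 4 in order until the claim fails.
For t = 4, 5 the conclusion holds.
t = 6: φ(6) = 2 and 6/3 = 2, so φ(6) ≤ 6/3.
Thus t = 6 disproves the claim, and no smaller t works.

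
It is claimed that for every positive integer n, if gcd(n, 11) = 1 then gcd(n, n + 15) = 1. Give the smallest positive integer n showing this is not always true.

A counterexample is any positive integer n such that gcd(n, 11) = 1 but gcd(n, n + 15) > 1; we check each in order.
n = 1: gcd(1, 16) = 1.
n = 2: gcd(2, 17) = 1.
n = 3: gcd(3, 18) = 3.
So n = 3 is the smallest counterexample.

n = 3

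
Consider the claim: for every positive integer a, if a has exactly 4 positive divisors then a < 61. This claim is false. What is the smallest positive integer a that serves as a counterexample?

a = 62

We need the least positive integer a for which a has exactly 4 positive divisors but the claim fails.
For a = 6, 8, 10, 14, …, 55, 57, 58 the conclusion holds.
a = 62: τ(62) = 4; 62 ≥ 61.
So a = 62 is the smallest counterexample.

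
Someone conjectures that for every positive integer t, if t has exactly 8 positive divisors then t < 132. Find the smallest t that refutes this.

t = 135

For t = 24, 30, 40, 42, …, 114, 128, 130 the conclusion holds.
t = 135: τ(135) = 8; 135 ≥ 132.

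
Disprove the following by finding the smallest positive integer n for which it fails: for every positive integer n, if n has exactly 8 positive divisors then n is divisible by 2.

A counterexample is any positive integer n such that n has exactly 8 positive divisors but n is not divisible by 2; we check each in order.
For n = 24, 30, 40, 42, …, 88, 102, 104 the conclusion holds.
n = 105: τ(105) = 8; 105 mod 2 = 1.

n = 105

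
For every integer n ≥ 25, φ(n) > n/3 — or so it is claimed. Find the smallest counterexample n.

A counterexample is any integer n ≥ 25 such that the claim fails; we check each in order.
n = 25: φ(25) = 20 and 25/3 = 25/3, so φ(25) > 25/3.
n = 26: φ(26) = 12 and 26/3 = 26/3, so φ(26) > 26/3.
n = 27: φ(27) = 18 and 27/3 = 9, so φ(27) > 27/3.
n = 28: φ(28) = 12 and 28/3 = 28/3, so φ(28) > 28/3.
n = 29: φ(29) = 28 and 29/3 = 29/3, so φ(29) > 29/3.
n = 30: φ(30) = 8 and 30/3 = 10, so φ(30) ≤ 30/3.
Thus n = 30 disproves the claim, and no smaller n works.

n = 30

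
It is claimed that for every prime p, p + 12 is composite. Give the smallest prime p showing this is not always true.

p = 2: p + 12 = 14 = 2 × 7, composite.
p = 3: p + 12 = 15 = 3 × 5, composite.
p = 5: p + 12 = 17, prime — not composite.
So p = 5 is the smallest counterexample.

p = 5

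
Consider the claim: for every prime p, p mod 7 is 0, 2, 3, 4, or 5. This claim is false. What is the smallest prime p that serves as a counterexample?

Check each prime p in order until the claim fails.
The first 5 eligible values, up to p = 11, all satisfy the conclusion.
p = 13: 13 mod 7 = 6 — not in {0, 2, 3, 4, 5}.

p = 13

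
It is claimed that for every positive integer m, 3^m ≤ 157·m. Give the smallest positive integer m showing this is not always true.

m = 7

A counterexample is any positive integer m such that 3^m > 157·m; we check each in order.
The first 6 eligible values, up to m = 6, all satisfy the conclusion.
m = 7: 3^m = 2187 and 157·m = 1099, so 2187 > 1099.
Thus m = 7 disproves the claim, and no smaller m works.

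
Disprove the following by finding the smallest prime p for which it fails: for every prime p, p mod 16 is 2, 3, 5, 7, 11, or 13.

p = 17

For p = 2, 3, 5, 7, 11, 13 the conclusion holds.
p = 17: 17 mod 16 = 1 — not in {2, 3, 5, 7, 11, 13}.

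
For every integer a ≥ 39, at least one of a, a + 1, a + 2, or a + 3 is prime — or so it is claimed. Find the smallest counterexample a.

Check each integer a ≥ 39 in order until a, a + 1, a + 2, a + 3 are all composite.
The first 9 eligible values, up to a = 47, all satisfy the conclusion.
a = 48: 48 = 2 × 24; 49 = 7 × 7; 50 = 2 × 25; 51 = 3 × 17 — all composite.
Hence a = 48 is a counterexample.

a = 48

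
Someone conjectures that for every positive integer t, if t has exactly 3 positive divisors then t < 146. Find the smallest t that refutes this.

Check each positive integer t in order until t has exactly 3 positive divisors but the claim fails.
t = 4: τ(4) = 3; 4 < 146.
t = 9: τ(9) = 3; 9 < 146.
t = 25: τ(25) = 3; 25 < 146.
t = 49: τ(49) = 3; 49 < 146.
t = 121: τ(121) = 3; 121 < 146.
t = 169: τ(169) = 3; 169 ≥ 146.
Hence t = 169 is a counterexample.

t = 169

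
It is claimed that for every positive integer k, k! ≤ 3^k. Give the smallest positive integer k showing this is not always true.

The first 6 eligible values, up to k = 6, all satisfy the conclusion.
k = 7: k! = 5040 and 3^k = 2187, so 5040 > 2187.
Thus k = 7 disproves the claim, and no smaller k works.

k = 7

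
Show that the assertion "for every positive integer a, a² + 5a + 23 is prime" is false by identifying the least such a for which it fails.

We need the least positive integer a for which a² + 5a + 23 is not prime.
The first 13 eligible values, up to a = 13, all satisfy the conclusion.
a = 14: a² + 5a + 23 = 289 = 17 × 17, composite.
Thus a = 14 disproves the claim, and no smaller a works.

a = 14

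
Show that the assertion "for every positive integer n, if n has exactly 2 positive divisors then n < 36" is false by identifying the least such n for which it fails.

n = 37

We need the least positive integer n for which n has exactly 2 positive divisors but the claim fails.
For n = 2, 3, 5, 7, …, 23, 29, 31 the conclusion holds.
n = 37: τ(37) = 2; 37 ≥ 36.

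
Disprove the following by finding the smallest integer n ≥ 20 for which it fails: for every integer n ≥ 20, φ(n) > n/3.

n = 20: φ(20) = 8 and 20/3 = 20/3, so φ(20) > 20/3.
n = 21: φ(21) = 12 and 21/3 = 7, so φ(21) > 21/3.
n = 22: φ(22) = 10 and 22/3 = 22/3, so φ(22) > 22/3.
n = 23: φ(23) = 22 and 23/3 = 23/3, so φ(23) > 23/3.
n = 24: φ(24) = 8 and 24/3 = 8, so φ(24) ≤ 24/3.

n = 24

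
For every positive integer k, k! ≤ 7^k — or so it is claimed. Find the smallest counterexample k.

k = 17

We need the least positive integer k for which k! > 7^k.
For k = 1, 2, 3, 4, …, 14, 15, 16 the conclusion holds.
k = 17: k! = 355687428096000 and 7^k = 232630513987207, so 355687428096000 > 232630513987207.
Thus k = 17 disproves the claim, and no smaller k works.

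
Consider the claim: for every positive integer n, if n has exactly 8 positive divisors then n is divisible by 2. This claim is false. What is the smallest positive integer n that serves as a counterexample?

n = 105

We need the least positive integer n for which n has exactly 8 positive divisors but n is not divisible by 2.
For n = 24, 30, 40, 42, …, 88, 102, 104 the conclusion holds.
n = 105: τ(105) = 8; 105 mod 2 = 1.
Thus n = 105 disproves the claim, and no smaller n works.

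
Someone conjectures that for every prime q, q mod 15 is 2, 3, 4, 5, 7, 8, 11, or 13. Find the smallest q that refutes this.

q = 29

For q = 2, 3, 5, 7, 11, 13, 17, 19, 23 the conclusion holds.
q = 29: 29 mod 15 = 14 — not in {2, 3, 4, 5, 7, 8, 11, 13}.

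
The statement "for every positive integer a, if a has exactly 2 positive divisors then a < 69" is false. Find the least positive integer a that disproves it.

a = 71

A counterexample is any positive integer a such that a has exactly 2 positive divisors but the claim fails; we check each in order.
The first 19 eligible values, up to a = 67, all satisfy the conclusion.
a = 71: τ(71) = 2; 71 ≥ 69.
Hence a = 71 is a counterexample.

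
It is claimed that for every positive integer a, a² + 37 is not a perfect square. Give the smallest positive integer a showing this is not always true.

We need the least positive integer a for which a² + 37 is a perfect square.
The first 17 eligible values, up to a = 17, all satisfy the conclusion.
a = 18: 18² + 37 = 361 = 19², a perfect square.
Thus a = 18 disproves the claim, and no smaller a works.

a = 18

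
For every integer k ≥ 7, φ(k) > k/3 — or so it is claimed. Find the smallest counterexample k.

k = 12

The first 5 eligible values, up to k = 11, all satisfy the conclusion.
k = 12: φ(12) = 4 and 12/3 = 4, so φ(12) ≤ 12/3.
Hence k = 12 is a counterexample.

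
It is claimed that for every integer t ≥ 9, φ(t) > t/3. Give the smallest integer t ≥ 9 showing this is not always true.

Check each integer t ≥ 9 in order until the claim fails.
t = 9: φ(9) = 6 and 9/3 = 3, so φ(9) > 9/3.
t = 10: φ(10) = 4 and 10/3 = 10/3, so φ(10) > 10/3.
t = 11: φ(11) = 10 and 11/3 = 11/3, so φ(11) > 11/3.
t = 12: φ(12) = 4 and 12/3 = 4, so φ(12) ≤ 12/3.

t = 12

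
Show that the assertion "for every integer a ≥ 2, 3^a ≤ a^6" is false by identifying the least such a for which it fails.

For a = 2, 3, 4, 5, …, 12, 13, 14 the conclusion holds.
a = 15: 3^a = 14348907 and a^6 = 11390625, so 14348907 > 11390625.

a = 15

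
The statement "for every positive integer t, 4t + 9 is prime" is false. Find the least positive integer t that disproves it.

A counterexample is any positive integer t such that 4t + 9 is not prime; we check each in order.
t = 1: 4t + 9 = 13, prime.
t = 2: 4t + 9 = 17, prime.
t = 3: 4t + 9 = 21 = 3 × 7, composite.
Hence t = 3 is a counterexample.

t = 3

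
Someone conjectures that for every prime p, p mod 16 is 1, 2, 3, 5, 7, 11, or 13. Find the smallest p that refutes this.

p = 31

Check each prime p in order until the claim fails.
For p = 2, 3, 5, 7, 11, 13, 17, 19, 23, 29 the conclusion holds.
p = 31: 31 mod 16 = 15 — not in {1, 2, 3, 5, 7, 11, 13}.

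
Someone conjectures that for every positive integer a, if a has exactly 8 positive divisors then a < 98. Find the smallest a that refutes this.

For a = 24, 30, 40, 42, 54, 56, 66, 70, 78, 88 the conclusion holds.
a = 102: τ(102) = 8; 102 ≥ 98.

a = 102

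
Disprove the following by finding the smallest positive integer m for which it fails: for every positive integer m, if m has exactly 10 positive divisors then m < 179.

Check each positive integer m in order until m has exactly 10 positive divisors but the claim fails.
For m = 48, 80, 112, 162, 176 the conclusion holds.
m = 208: τ(208) = 10; 208 ≥ 179.
So m = 208 is the smallest counterexample.

m = 208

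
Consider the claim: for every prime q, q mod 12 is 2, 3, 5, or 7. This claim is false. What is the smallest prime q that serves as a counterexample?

q = 11

Check each prime q in order until the claim fails.
The first 4 eligible values, up to q = 7, all satisfy the conclusion.
q = 11: 11 mod 12 = 11 — not in {2, 3, 5, 7}.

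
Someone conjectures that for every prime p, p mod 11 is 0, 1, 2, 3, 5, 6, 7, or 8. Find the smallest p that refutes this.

For p = 2, 3, 5, 7, 11, 13, 17, 19, 23, 29 the conclusion holds.
p = 31: 31 mod 11 = 9 — not in {0, 1, 2, 3, 5, 6, 7, 8}.

p = 31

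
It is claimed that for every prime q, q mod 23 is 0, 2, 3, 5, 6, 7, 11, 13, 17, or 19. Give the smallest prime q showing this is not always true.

The first 10 eligible values, up to q = 29, all satisfy the conclusion.
q = 31: 31 mod 23 = 8 — not in {0, 2, 3, 5, 6, 7, 11, 13, 17, 19}.

q = 31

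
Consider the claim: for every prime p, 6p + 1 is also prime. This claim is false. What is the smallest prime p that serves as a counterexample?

p = 19

A counterexample is any prime p such that 6p + 1 is not prime; we check each in order.
p = 2: 6p + 1 = 13, prime.
p = 3: 6p + 1 = 19, prime.
p = 5: 6p + 1 = 31, prime.
p = 7: 6p + 1 = 43, prime.
p = 11: 6p + 1 = 67, prime.
p = 13: 6p + 1 = 79, prime.
p = 17: 6p + 1 = 103, prime.
p = 19: 6p + 1 = 115 = 5 × 23, not prime.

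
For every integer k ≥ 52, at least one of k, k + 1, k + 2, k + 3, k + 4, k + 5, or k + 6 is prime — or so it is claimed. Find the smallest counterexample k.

k = 90

We need the least integer k ≥ 52 for which k, k + 1, k + 2, k + 3, k + 4, k + 5, k + 6 are all composite.
The first 38 eligible values, up to k = 89, all satisfy the conclusion.
k = 90: 90 = 2 × 45; 91 = 7 × 13; 92 = 2 × 46; 93 = 3 × 31; 94 = 2 × 47; 95 = 5 × 19; 96 = 2 × 48 — all composite.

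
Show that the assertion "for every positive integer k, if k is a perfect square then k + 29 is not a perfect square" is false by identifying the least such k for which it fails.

We need the least positive integer k for which k is a perfect square but k + 29 is a perfect square.
For k = 1, 4, 9, 16, …, 121, 144, 169 the conclusion holds.
k = 196: 196 = 14² and 196 + 29 = 225 = 15².

k = 196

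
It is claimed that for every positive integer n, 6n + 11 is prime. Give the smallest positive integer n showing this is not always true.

A counterexample is any positive integer n such that 6n + 11 is not prime; we check each in order.
n = 1: 6n + 11 = 17, prime.
n = 2: 6n + 11 = 23, prime.
n = 3: 6n + 11 = 29, prime.
n = 4: 6n + 11 = 35 = 5 × 7, composite.

n = 4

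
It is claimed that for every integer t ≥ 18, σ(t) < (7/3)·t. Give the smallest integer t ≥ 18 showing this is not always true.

t = 24

A counterexample is any integer t ≥ 18 such that the claim fails; we check each in order.
t = 18: σ(18) = 39; 39 < 42.
t = 19: σ(19) = 20; 20 < 133/3.
t = 20: σ(20) = 42; 42 < 140/3.
t = 21: σ(21) = 32; 32 < 49.
t = 22: σ(22) = 36; 36 < 154/3.
t = 23: σ(23) = 24; 24 < 161/3.
t = 24: σ(24) = 60; 60 ≥ 56.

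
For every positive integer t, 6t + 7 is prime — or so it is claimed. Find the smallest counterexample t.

t = 3

For t = 1, 2 the conclusion holds.
t = 3: 6t + 7 = 25 = 5 × 5, composite.
So t = 3 is the smallest counterexample.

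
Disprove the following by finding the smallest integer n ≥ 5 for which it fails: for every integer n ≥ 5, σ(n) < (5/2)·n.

n = 24

We need the least integer n ≥ 5 for which the claim fails.
For n = 5, 6, 7, 8, …, 21, 22, 23 the conclusion holds.
n = 24: σ(24) = 60; 60 ≥ 60.
Thus n = 24 disproves the claim, and no smaller n works.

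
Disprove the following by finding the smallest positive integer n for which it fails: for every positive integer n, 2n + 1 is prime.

n = 4

Check each positive integer n in order until 2n + 1 is not prime.
For n = 1, 2, 3 the conclusion holds.
n = 4: 2n + 1 = 9 = 3 × 3, composite.
Thus n = 4 disproves the claim, and no smaller n works.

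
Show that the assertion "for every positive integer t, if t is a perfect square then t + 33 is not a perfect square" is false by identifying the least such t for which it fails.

t = 16

We need the least positive integer t for which t is a perfect square but t + 33 is a perfect square.
t = 1: 1 + 33 = 34, not a perfect square.
t = 4: 4 + 33 = 37, not a perfect square.
t = 9: 9 + 33 = 42, not a perfect square.
t = 16: 16 = 4² and 16 + 33 = 49 = 7².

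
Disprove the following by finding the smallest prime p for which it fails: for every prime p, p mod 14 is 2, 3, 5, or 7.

p = 11

Check each prime p in order until the claim fails.
p = 2: 2 mod 14 = 2.
p = 3: 3 mod 14 = 3.
p = 5: 5 mod 14 = 5.
p = 7: 7 mod 14 = 7.
p = 11: 11 mod 14 = 11 — not in {2, 3, 5, 7}.
Thus p = 11 disproves the claim, and no smaller p works.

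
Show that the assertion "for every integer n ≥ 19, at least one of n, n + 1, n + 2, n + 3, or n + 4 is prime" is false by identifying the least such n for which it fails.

n = 24

n = 19: 19 is prime.
n = 20: 23 is prime.
n = 21: 23 is prime.
n = 22: 23 is prime.
n = 23: 23 is prime.
n = 24: 24 = 2 × 12; 25 = 5 × 5; 26 = 2 × 13; 27 = 3 × 9; 28 = 2 × 14 — all composite.
Thus n = 24 disproves the claim, and no smaller n works.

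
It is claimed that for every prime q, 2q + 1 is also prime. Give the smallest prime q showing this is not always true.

We need the least prime q for which 2q + 1 is not prime.
For q = 2, 3, 5 the conclusion holds.
q = 7: 2q + 1 = 15 = 3 × 5, not prime.

q = 7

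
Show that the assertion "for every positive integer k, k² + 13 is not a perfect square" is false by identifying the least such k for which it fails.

k = 1: 1² + 13 = 14, not a perfect square.
k = 2: 2² + 13 = 17, not a perfect square.
k = 3: 3² + 13 = 22, not a perfect square.
k = 4: 4² + 13 = 29, not a perfect square.
k = 5: 5² + 13 = 38, not a perfect square.
k = 6: 6² + 13 = 49 = 7², a perfect square.

k = 6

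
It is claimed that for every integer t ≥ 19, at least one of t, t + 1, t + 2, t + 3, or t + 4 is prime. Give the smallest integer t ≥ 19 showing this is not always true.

t = 24

t = 19: 19 is prime.
t = 20: 23 is prime.
t = 21: 23 is prime.
t = 22: 23 is prime.
t = 23: 23 is prime.
t = 24: 24 = 2 × 12; 25 = 5 × 5; 26 = 2 × 13; 27 = 3 × 9; 28 = 2 × 14 — all composite.
Hence t = 24 is a counterexample.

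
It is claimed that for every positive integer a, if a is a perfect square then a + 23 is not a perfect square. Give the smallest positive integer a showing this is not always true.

a = 121

A counterexample is any positive integer a such that a is a perfect square but a + 23 is a perfect square; we check each in order.
For a = 1, 4, 9, 16, 25, 36, 49, 64, 81, 100 the conclusion holds.
a = 121: 121 = 11² and 121 + 23 = 144 = 12².
Thus a = 121 disproves the claim, and no smaller a works.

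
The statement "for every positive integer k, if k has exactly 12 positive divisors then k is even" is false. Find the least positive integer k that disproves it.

We need the least positive integer k for which k has exactly 12 positive divisors but k is odd.
The first 24 eligible values, up to k = 308, all satisfy the conclusion.
k = 315: divisors of 315: 12 divisors; 315 is odd.
Thus k = 315 disproves the claim, and no smaller k works.

k = 315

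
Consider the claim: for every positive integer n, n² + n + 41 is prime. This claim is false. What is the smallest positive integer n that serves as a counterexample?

n = 40

A counterexample is any positive integer n such that n² + n + 41 is not prime; we check each in order.
For n = 1, 2, 3, 4, …, 37, 38, 39 the conclusion holds.
n = 40: n² + n + 41 = 1681 = 41 × 41, composite.
Thus n = 40 disproves the claim, and no smaller n works.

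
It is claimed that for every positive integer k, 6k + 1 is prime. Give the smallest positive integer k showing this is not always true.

We need the least positive integer k for which 6k + 1 is not prime.
k = 1: 6k + 1 = 7, prime.
k = 2: 6k + 1 = 13, prime.
k = 3: 6k + 1 = 19, prime.
k = 4: 6k + 1 = 25 = 5 × 5, composite.
Thus k = 4 disproves the claim, and no smaller k works.

k = 4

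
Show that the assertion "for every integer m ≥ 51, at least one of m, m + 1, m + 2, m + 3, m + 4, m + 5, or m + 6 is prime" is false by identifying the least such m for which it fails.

For m = 51, 52, 53, 54, …, 87, 88, 89 the conclusion holds.
m = 90: 90 = 2 × 45; 91 = 7 × 13; 92 = 2 × 46; 93 = 3 × 31; 94 = 2 × 47; 95 = 5 × 19; 96 = 2 × 48 — all composite.

m = 90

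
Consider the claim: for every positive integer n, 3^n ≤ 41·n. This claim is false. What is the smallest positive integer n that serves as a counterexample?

n = 5

n = 1: 3^n = 3 and 41·n = 41, so 3 ≤ 41.
n = 2: 3^n = 9 and 41·n = 82, so 9 ≤ 82.
n = 3: 3^n = 27 and 41·n = 123, so 27 ≤ 123.
n = 4: 3^n = 81 and 41·n = 164, so 81 ≤ 164.
n = 5: 3^n = 243 and 41·n = 205, so 243 > 205.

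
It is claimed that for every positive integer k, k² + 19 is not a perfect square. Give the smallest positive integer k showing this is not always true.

k = 9

For k = 1, 2, 3, 4, 5, 6, 7, 8 the conclusion holds.
k = 9: 9² + 19 = 100 = 10², a perfect square.
Thus k = 9 disproves the claim, and no smaller k works.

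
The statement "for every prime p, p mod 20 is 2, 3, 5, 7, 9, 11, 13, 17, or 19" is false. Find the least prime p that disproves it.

p = 41

We need the least prime p for which the claim fails.
The first 12 eligible values, up to p = 37, all satisfy the conclusion.
p = 41: 41 mod 20 = 1 — not in {2, 3, 5, 7, 9, 11, 13, 17, 19}.
Hence p = 41 is a counterexample.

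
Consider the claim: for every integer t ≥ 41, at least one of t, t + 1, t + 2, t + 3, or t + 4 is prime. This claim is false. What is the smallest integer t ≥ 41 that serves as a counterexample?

We need the least integer t ≥ 41 for which t, t + 1, t + 2, t + 3, t + 4 are all composite.
t = 41: 41 is prime.
t = 42: 43 is prime.
t = 43: 43 is prime.
t = 44: 47 is prime.
t = 45: 47 is prime.
t = 46: 47 is prime.
t = 47: 47 is prime.
t = 48: 48 = 2 × 24; 49 = 7 × 7; 50 = 2 × 25; 51 = 3 × 17; 52 = 2 × 26 — all composite.
Thus t = 48 disproves the claim, and no smaller t works.

t = 48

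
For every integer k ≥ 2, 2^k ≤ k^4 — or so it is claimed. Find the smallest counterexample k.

k = 17

Check each integer k ≥ 2 in order until 2^k > k^4.
The first 15 eligible values, up to k = 16, all satisfy the conclusion.
k = 17: 2^k = 131072 and k^4 = 83521, so 131072 > 83521.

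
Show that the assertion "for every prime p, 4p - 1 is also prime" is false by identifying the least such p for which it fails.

p = 7

We need the least prime p for which 4p - 1 is not prime.
p = 2: 4p - 1 = 7, prime.
p = 3: 4p - 1 = 11, prime.
p = 5: 4p - 1 = 19, prime.
p = 7: 4p - 1 = 27 = 3 × 9, not prime.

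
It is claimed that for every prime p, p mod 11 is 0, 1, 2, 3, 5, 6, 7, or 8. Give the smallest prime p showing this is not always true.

We need the least prime p for which the claim fails.
The first 10 eligible values, up to p = 29, all satisfy the conclusion.
p = 31: 31 mod 11 = 9 — not in {0, 1, 2, 3, 5, 6, 7, 8}.

p = 31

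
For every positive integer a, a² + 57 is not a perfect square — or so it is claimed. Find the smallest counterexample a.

Check each positive integer a in order until a² + 57 is a perfect square.
For a = 1, 2, 3, 4, 5, 6, 7 the conclusion holds.
a = 8: 8² + 57 = 121 = 11², a perfect square.

a = 8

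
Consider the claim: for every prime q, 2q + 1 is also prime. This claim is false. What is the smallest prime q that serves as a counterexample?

q = 7

Check each prime q in order until 2q + 1 is not prime.
q = 2: 2q + 1 = 5, prime.
q = 3: 2q + 1 = 7, prime.
q = 5: 2q + 1 = 11, prime.
q = 7: 2q + 1 = 15 = 3 × 5, not prime.
Hence q = 7 is a counterexample.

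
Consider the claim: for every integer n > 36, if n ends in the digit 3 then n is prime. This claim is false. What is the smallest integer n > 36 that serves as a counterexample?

We need the least integer n > 36 for which n ends in the digit 3 but n is not prime.
For n = 43, 53 the conclusion holds.
n = 63: 63 ends in 3; 63 = 3 × 21, composite.

n = 63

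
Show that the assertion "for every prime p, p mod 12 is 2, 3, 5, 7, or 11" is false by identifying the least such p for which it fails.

The first 5 eligible values, up to p = 11, all satisfy the conclusion.
p = 13: 13 mod 12 = 1 — not in {2, 3, 5, 7, 11}.

p = 13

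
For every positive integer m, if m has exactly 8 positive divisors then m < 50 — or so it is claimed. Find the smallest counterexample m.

We need the least positive integer m for which m has exactly 8 positive divisors but the claim fails.
For m = 24, 30, 40, 42 the conclusion holds.
m = 54: τ(54) = 8; 54 ≥ 50.
Hence m = 54 is a counterexample.

m = 54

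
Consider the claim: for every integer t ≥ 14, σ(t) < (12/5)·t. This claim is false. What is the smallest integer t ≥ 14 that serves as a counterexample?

t = 24

Check each integer t ≥ 14 in order until the claim fails.
The first 10 eligible values, up to t = 23, all satisfy the conclusion.
t = 24: σ(24) = 60; 60 ≥ 288/5.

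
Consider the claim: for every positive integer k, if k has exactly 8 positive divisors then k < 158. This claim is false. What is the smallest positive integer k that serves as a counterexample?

k = 165

A counterexample is any positive integer k such that k has exactly 8 positive divisors but the claim fails; we check each in order.
For k = 24, 30, 40, 42, …, 138, 152, 154 the conclusion holds.
k = 165: τ(165) = 8; 165 ≥ 158.
Thus k = 165 disproves the claim, and no smaller k works.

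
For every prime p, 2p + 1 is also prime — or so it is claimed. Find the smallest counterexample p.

p = 2: 2p + 1 = 5, prime.
p = 3: 2p + 1 = 7, prime.
p = 5: 2p + 1 = 11, prime.
p = 7: 2p + 1 = 15 = 3 × 5, not prime.

p = 7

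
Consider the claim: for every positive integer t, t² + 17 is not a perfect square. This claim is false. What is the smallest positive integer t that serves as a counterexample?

t = 8

We need the least positive integer t for which t² + 17 is a perfect square.
For t = 1, 2, 3, 4, 5, 6, 7 the conclusion holds.
t = 8: 8² + 17 = 81 = 9², a perfect square.
Hence t = 8 is a counterexample.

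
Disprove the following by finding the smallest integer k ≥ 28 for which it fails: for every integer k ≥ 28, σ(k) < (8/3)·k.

k = 60

For k = 28, 29, 30, 31, …, 57, 58, 59 the conclusion holds.
k = 60: σ(60) = 168; 168 ≥ 160.
Hence k = 60 is a counterexample.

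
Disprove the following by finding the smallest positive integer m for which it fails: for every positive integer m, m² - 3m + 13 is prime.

m = 12

For m = 1, 2, 3, 4, …, 9, 10, 11 the conclusion holds.
m = 12: m² - 3m + 13 = 121 = 11 × 11, composite.
So m = 12 is the smallest counterexample.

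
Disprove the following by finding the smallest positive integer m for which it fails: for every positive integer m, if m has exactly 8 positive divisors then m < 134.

m = 135

A counterexample is any positive integer m such that m has exactly 8 positive divisors but the claim fails; we check each in order.
For m = 24, 30, 40, 42, …, 114, 128, 130 the conclusion holds.
m = 135: τ(135) = 8; 135 ≥ 134.
Hence m = 135 is a counterexample.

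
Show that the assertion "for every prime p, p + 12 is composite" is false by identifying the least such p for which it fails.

p = 5

Check each prime p in order until p + 12 is prime.
For p = 2, 3 the conclusion holds.
p = 5: p + 12 = 17, prime — not composite.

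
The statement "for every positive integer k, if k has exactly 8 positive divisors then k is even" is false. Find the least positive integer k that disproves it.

We need the least positive integer k for which k has exactly 8 positive divisors but k is odd.
For k = 24, 30, 40, 42, …, 88, 102, 104 the conclusion holds.
k = 105: divisors of 105: 1, 3, 5, 7, 15, 21, 35, 105; 105 is odd.

k = 105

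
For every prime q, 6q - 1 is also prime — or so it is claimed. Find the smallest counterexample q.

q = 11

A counterexample is any prime q such that 6q - 1 is not prime; we check each in order.
For q = 2, 3, 5, 7 the conclusion holds.
q = 11: 6q - 1 = 65 = 5 × 13, not prime.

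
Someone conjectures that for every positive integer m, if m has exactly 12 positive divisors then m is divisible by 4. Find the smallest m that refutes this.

m = 90

For m = 60, 72, 84 the conclusion holds.
m = 90: τ(90) = 12; 90 mod 4 = 2.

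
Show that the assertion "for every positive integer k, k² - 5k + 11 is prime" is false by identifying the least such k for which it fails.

We need the least positive integer k for which k² - 5k + 11 is not prime.
k = 1: k² - 5k + 11 = 7, prime.
k = 2: k² - 5k + 11 = 5, prime.
k = 3: k² - 5k + 11 = 5, prime.
k = 4: k² - 5k + 11 = 7, prime.
k = 5: k² - 5k + 11 = 11, prime.
k = 6: k² - 5k + 11 = 17, prime.
k = 7: k² - 5k + 11 = 25 = 5 × 5, composite.
Thus k = 7 disproves the claim, and no smaller k works.

k = 7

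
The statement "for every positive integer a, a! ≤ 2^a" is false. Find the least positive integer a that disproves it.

Check each positive integer a in order until a! > 2^a.
For a = 1, 2, 3 the conclusion holds.
a = 4: a! = 24 and 2^a = 16, so 24 > 16.
Hence a = 4 is a counterexample.

a = 4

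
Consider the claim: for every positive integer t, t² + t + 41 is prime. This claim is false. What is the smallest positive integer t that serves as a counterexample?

A counterexample is any positive integer t such that t² + t + 41 is not prime; we check each in order.
For t = 1, 2, 3, 4, …, 37, 38, 39 the conclusion holds.
t = 40: t² + t + 41 = 1681 = 41 × 41, composite.
Thus t = 40 disproves the claim, and no smaller t works.

t = 40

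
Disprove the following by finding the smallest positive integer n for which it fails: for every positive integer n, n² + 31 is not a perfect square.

A counterexample is any positive integer n such that n² + 31 is a perfect square; we check each in order.
For n = 1, 2, 3, 4, …, 12, 13, 14 the conclusion holds.
n = 15: 15² + 31 = 256 = 16², a perfect square.
Hence n = 15 is a counterexample.

n = 15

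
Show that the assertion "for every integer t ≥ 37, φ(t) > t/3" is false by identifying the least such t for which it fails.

t = 42

For t = 37, 38, 39, 40, 41 the conclusion holds.
t = 42: φ(42) = 12 and 42/3 = 14, so φ(42) ≤ 42/3.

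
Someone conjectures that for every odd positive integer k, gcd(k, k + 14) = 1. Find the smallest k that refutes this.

Check each odd positive integer k in order until gcd(k, k + 14) > 1.
For k = 1, 3, 5 the conclusion holds.
k = 7: gcd(7, 21) = 7.

k = 7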